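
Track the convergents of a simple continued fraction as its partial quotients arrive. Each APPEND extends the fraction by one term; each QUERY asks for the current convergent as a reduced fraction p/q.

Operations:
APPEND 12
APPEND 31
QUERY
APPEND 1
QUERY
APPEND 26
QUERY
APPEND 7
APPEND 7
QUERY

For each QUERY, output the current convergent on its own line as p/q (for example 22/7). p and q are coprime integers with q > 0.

373/31
385/32
10383/863
521845/43374

APPEND 12: p_0 = 12·1 + 0 = 12, q_0 = 12·0 + 1 = 1 → 12/1
APPEND 31: p_1 = 31·12 + 1 = 373, q_1 = 31·1 + 0 = 31 → 373/31
APPEND 1: p_2 = 1·373 + 12 = 385, q_2 = 1·31 + 1 = 32 → 385/32
APPEND 26: p_3 = 26·385 + 373 = 10383, q_3 = 26·32 + 31 = 863 → 10383/863
APPEND 7: p_4 = 7·10383 + 385 = 73066, q_4 = 7·863 + 32 = 6073 → 73066/6073
APPEND 7: p_5 = 7·73066 + 10383 = 521845, q_5 = 7·6073 + 863 = 43374 → 521845/43374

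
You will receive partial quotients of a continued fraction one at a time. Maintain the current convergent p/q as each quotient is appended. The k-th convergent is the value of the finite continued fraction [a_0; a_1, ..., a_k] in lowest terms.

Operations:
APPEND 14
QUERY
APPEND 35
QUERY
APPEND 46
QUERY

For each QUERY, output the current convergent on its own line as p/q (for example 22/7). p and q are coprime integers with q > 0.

APPEND 14: p_0 = 14·1 + 0 = 14, q_0 = 14·0 + 1 = 1 → 14/1
APPEND 35: p_1 = 35·14 + 1 = 491, q_1 = 35·1 + 0 = 35 → 491/35
APPEND 46: p_2 = 46·491 + 14 = 22600, q_2 = 46·35 + 1 = 1611 → 22600/1611

14/1
491/35
22600/1611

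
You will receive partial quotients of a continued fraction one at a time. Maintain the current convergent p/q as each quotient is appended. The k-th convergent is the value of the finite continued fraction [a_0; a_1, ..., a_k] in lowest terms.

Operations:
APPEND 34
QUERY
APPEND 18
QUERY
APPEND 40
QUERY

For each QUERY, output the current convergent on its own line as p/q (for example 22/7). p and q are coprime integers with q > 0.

34/1
613/18
24554/721

APPEND 34: p_0 = 34·1 + 0 = 34, q_0 = 34·0 + 1 = 1 → 34/1
APPEND 18: p_1 = 18·34 + 1 = 613, q_1 = 18·1 + 0 = 18 → 613/18
APPEND 40: p_2 = 40·613 + 34 = 24554, q_2 = 40·18 + 1 = 721 → 24554/721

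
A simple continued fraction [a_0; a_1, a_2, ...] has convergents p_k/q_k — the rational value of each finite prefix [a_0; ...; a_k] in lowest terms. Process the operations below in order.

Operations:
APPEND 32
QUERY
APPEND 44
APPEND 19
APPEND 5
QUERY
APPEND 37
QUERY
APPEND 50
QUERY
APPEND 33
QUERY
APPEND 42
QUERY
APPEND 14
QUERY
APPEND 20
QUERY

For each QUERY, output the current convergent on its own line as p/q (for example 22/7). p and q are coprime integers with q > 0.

32/1
135424/4229
5037491/157310
252009974/7869729
8321366633/259858367
349749408560/10921921143
4904813086473/153166754369
98446011138020/3074257008523

APPEND 32: p_0 = 32·1 + 0 = 32, q_0 = 32·0 + 1 = 1 → 32/1
APPEND 44: p_1 = 44·32 + 1 = 1409, q_1 = 44·1 + 0 = 44 → 1409/44
APPEND 19: p_2 = 19·1409 + 32 = 26803, q_2 = 19·44 + 1 = 837 → 26803/837
APPEND 5: p_3 = 5·26803 + 1409 = 135424, q_3 = 5·837 + 44 = 4229 → 135424/4229
APPEND 37: p_4 = 37·135424 + 26803 = 5037491, q_4 = 37·4229 + 837 = 157310 → 5037491/157310
APPEND 50: p_5 = 50·5037491 + 135424 = 252009974, q_5 = 50·157310 + 4229 = 7869729 → 252009974/7869729
APPEND 33: p_6 = 33·252009974 + 5037491 = 8321366633, q_6 = 33·7869729 + 157310 = 259858367 → 8321366633/259858367
APPEND 42: p_7 = 42·8321366633 + 252009974 = 349749408560, q_7 = 42·259858367 + 7869729 = 10921921143 → 349749408560/10921921143
APPEND 14: p_8 = 14·349749408560 + 8321366633 = 4904813086473, q_8 = 14·10921921143 + 259858367 = 153166754369 → 4904813086473/153166754369
APPEND 20: p_9 = 20·4904813086473 + 349749408560 = 98446011138020, q_9 = 20·153166754369 + 10921921143 = 3074257008523 → 98446011138020/3074257008523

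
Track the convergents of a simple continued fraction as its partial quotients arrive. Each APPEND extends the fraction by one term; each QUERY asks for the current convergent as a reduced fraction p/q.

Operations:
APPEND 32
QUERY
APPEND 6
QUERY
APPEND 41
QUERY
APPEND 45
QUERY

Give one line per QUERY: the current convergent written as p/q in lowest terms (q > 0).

APPEND 32: p_0 = 32·1 + 0 = 32, q_0 = 32·0 + 1 = 1 → 32/1
APPEND 6: p_1 = 6·32 + 1 = 193, q_1 = 6·1 + 0 = 6 → 193/6
APPEND 41: p_2 = 41·193 + 32 = 7945, q_2 = 41·6 + 1 = 247 → 7945/247
APPEND 45: p_3 = 45·7945 + 193 = 357718, q_3 = 45·247 + 6 = 11121 → 357718/11121

32/1
193/6
7945/247
357718/11121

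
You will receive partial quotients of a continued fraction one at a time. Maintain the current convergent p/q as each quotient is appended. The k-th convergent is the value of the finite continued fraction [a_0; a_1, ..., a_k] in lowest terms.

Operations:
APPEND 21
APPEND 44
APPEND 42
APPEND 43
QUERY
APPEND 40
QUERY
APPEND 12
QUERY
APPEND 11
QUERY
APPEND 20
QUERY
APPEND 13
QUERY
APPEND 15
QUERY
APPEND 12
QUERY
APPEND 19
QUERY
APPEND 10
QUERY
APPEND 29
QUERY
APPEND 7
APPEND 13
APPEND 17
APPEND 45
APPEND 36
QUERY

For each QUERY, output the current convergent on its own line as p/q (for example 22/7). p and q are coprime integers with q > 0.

APPEND 21: p_0 = 21·1 + 0 = 21, q_0 = 21·0 + 1 = 1 → 21/1
APPEND 44: p_1 = 44·21 + 1 = 925, q_1 = 44·1 + 0 = 44 → 925/44
APPEND 42: p_2 = 42·925 + 21 = 38871, q_2 = 42·44 + 1 = 1849 → 38871/1849
APPEND 43: p_3 = 43·38871 + 925 = 1672378, q_3 = 43·1849 + 44 = 79551 → 1672378/79551
APPEND 40: p_4 = 40·1672378 + 38871 = 66933991, q_4 = 40·79551 + 1849 = 3183889 → 66933991/3183889
APPEND 12: p_5 = 12·66933991 + 1672378 = 804880270, q_5 = 12·3183889 + 79551 = 38286219 → 804880270/38286219
APPEND 11: p_6 = 11·804880270 + 66933991 = 8920616961, q_6 = 11·38286219 + 3183889 = 424332298 → 8920616961/424332298
APPEND 20: p_7 = 20·8920616961 + 804880270 = 179217219490, q_7 = 20·424332298 + 38286219 = 8524932179 → 179217219490/8524932179
APPEND 13: p_8 = 13·179217219490 + 8920616961 = 2338744470331, q_8 = 13·8524932179 + 424332298 = 111248450625 → 2338744470331/111248450625
APPEND 15: p_9 = 15·2338744470331 + 179217219490 = 35260384274455, q_9 = 15·111248450625 + 8524932179 = 1677251691554 → 35260384274455/1677251691554
APPEND 12: p_10 = 12·35260384274455 + 2338744470331 = 425463355763791, q_10 = 12·1677251691554 + 111248450625 = 20238268749273 → 425463355763791/20238268749273
APPEND 19: p_11 = 19·425463355763791 + 35260384274455 = 8119064143786484, q_11 = 19·20238268749273 + 1677251691554 = 386204357927741 → 8119064143786484/386204357927741
APPEND 10: p_12 = 10·8119064143786484 + 425463355763791 = 81616104793628631, q_12 = 10·386204357927741 + 20238268749273 = 3882281848026683 → 81616104793628631/3882281848026683
APPEND 29: p_13 = 29·81616104793628631 + 8119064143786484 = 2374986103159016783, q_13 = 29·3882281848026683 + 386204357927741 = 112972377950701548 → 2374986103159016783/112972377950701548
APPEND 7: p_14 = 7·2374986103159016783 + 81616104793628631 = 16706518826906746112, q_14 = 7·112972377950701548 + 3882281848026683 = 794688927502937519 → 16706518826906746112/794688927502937519
APPEND 13: p_15 = 13·16706518826906746112 + 2374986103159016783 = 219559730852946716239, q_15 = 13·794688927502937519 + 112972377950701548 = 10443928435488889295 → 219559730852946716239/10443928435488889295
APPEND 17: p_16 = 17·219559730852946716239 + 16706518826906746112 = 3749221943327000922175, q_16 = 17·10443928435488889295 + 794688927502937519 = 178341472330814055534 → 3749221943327000922175/178341472330814055534
APPEND 45: p_17 = 45·3749221943327000922175 + 219559730852946716239 = 168934547180567988214114, q_17 = 45·178341472330814055534 + 10443928435488889295 = 8035810183322121388325 → 168934547180567988214114/8035810183322121388325
APPEND 36: p_18 = 36·168934547180567988214114 + 3749221943327000922175 = 6085392920443774576630279, q_18 = 36·8035810183322121388325 + 178341472330814055534 = 289467508071927184035234 → 6085392920443774576630279/289467508071927184035234

1672378/79551
66933991/3183889
804880270/38286219
8920616961/424332298
179217219490/8524932179
2338744470331/111248450625
35260384274455/1677251691554
425463355763791/20238268749273
8119064143786484/386204357927741
81616104793628631/3882281848026683
2374986103159016783/112972377950701548
6085392920443774576630279/289467508071927184035234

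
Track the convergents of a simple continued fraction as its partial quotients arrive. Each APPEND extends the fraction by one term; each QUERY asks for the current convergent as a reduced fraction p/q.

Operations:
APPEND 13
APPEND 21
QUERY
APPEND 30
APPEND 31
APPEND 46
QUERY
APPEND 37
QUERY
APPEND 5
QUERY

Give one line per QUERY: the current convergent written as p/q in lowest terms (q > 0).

APPEND 13: p_0 = 13·1 + 0 = 13, q_0 = 13·0 + 1 = 1 → 13/1
APPEND 21: p_1 = 21·13 + 1 = 274, q_1 = 21·1 + 0 = 21 → 274/21
APPEND 30: p_2 = 30·274 + 13 = 8233, q_2 = 30·21 + 1 = 631 → 8233/631
APPEND 31: p_3 = 31·8233 + 274 = 255497, q_3 = 31·631 + 21 = 19582 → 255497/19582
APPEND 46: p_4 = 46·255497 + 8233 = 11761095, q_4 = 46·19582 + 631 = 901403 → 11761095/901403
APPEND 37: p_5 = 37·11761095 + 255497 = 435416012, q_5 = 37·901403 + 19582 = 33371493 → 435416012/33371493
APPEND 5: p_6 = 5·435416012 + 11761095 = 2188841155, q_6 = 5·33371493 + 901403 = 167758868 → 2188841155/167758868

274/21
11761095/901403
435416012/33371493
2188841155/167758868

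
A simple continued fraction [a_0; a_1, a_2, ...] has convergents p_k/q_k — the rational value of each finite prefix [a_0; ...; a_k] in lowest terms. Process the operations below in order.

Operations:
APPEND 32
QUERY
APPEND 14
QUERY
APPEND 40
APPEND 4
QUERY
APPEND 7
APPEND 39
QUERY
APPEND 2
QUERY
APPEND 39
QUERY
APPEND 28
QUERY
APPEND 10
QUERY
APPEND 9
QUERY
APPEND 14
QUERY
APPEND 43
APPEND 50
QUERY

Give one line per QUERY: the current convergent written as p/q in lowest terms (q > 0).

APPEND 32: p_0 = 32·1 + 0 = 32, q_0 = 32·0 + 1 = 1 → 32/1
APPEND 14: p_1 = 14·32 + 1 = 449, q_1 = 14·1 + 0 = 14 → 449/14
APPEND 40: p_2 = 40·449 + 32 = 17992, q_2 = 40·14 + 1 = 561 → 17992/561
APPEND 4: p_3 = 4·17992 + 449 = 72417, q_3 = 4·561 + 14 = 2258 → 72417/2258
APPEND 7: p_4 = 7·72417 + 17992 = 524911, q_4 = 7·2258 + 561 = 16367 → 524911/16367
APPEND 39: p_5 = 39·524911 + 72417 = 20543946, q_5 = 39·16367 + 2258 = 640571 → 20543946/640571
APPEND 2: p_6 = 2·20543946 + 524911 = 41612803, q_6 = 2·640571 + 16367 = 1297509 → 41612803/1297509
APPEND 39: p_7 = 39·41612803 + 20543946 = 1643443263, q_7 = 39·1297509 + 640571 = 51243422 → 1643443263/51243422
APPEND 28: p_8 = 28·1643443263 + 41612803 = 46058024167, q_8 = 28·51243422 + 1297509 = 1436113325 → 46058024167/1436113325
APPEND 10: p_9 = 10·46058024167 + 1643443263 = 462223684933, q_9 = 10·1436113325 + 51243422 = 14412376672 → 462223684933/14412376672
APPEND 9: p_10 = 9·462223684933 + 46058024167 = 4206071188564, q_10 = 9·14412376672 + 1436113325 = 131147503373 → 4206071188564/131147503373
APPEND 14: p_11 = 14·4206071188564 + 462223684933 = 59347220324829, q_11 = 14·131147503373 + 14412376672 = 1850477423894 → 59347220324829/1850477423894
APPEND 43: p_12 = 43·59347220324829 + 4206071188564 = 2556136545156211, q_12 = 43·1850477423894 + 131147503373 = 79701676730815 → 2556136545156211/79701676730815
APPEND 50: p_13 = 50·2556136545156211 + 59347220324829 = 127866174478135379, q_13 = 50·79701676730815 + 1850477423894 = 3986934313964644 → 127866174478135379/3986934313964644

32/1
449/14
72417/2258
20543946/640571
41612803/1297509
1643443263/51243422
46058024167/1436113325
462223684933/14412376672
4206071188564/131147503373
59347220324829/1850477423894
127866174478135379/3986934313964644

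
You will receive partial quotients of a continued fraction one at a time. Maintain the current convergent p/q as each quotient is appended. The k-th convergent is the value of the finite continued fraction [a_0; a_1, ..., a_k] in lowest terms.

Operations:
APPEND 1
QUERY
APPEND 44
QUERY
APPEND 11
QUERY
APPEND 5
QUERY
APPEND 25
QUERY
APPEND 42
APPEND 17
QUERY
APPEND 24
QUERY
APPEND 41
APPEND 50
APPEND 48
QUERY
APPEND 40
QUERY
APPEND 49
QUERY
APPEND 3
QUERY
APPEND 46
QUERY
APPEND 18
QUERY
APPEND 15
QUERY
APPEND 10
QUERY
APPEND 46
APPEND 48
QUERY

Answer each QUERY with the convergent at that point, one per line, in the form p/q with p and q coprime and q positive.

1/1
45/44
496/485
2525/2469
63621/62210
45531940/44522123
1095441167/1071146241
107998227284603/105603019747172
4322178117814637/4226319936933321
211894726000201816/207195279929479901
640006356118420085/625812159725373024
29652187107447525726/28994554627296639005
534379374290173883153/522527795451064875114
8045342801460055773021/7866911486393269765715
80987807388890731613363/79191642659383762532264
179288242976529708811023875/175311950385925608382525496

APPEND 1: p_0 = 1·1 + 0 = 1, q_0 = 1·0 + 1 = 1 → 1/1
APPEND 44: p_1 = 44·1 + 1 = 45, q_1 = 44·1 + 0 = 44 → 45/44
APPEND 11: p_2 = 11·45 + 1 = 496, q_2 = 11·44 + 1 = 485 → 496/485
APPEND 5: p_3 = 5·496 + 45 = 2525, q_3 = 5·485 + 44 = 2469 → 2525/2469
APPEND 25: p_4 = 25·2525 + 496 = 63621, q_4 = 25·2469 + 485 = 62210 → 63621/62210
APPEND 42: p_5 = 42·63621 + 2525 = 2674607, q_5 = 42·62210 + 2469 = 2615289 → 2674607/2615289
APPEND 17: p_6 = 17·2674607 + 63621 = 45531940, q_6 = 17·2615289 + 62210 = 44522123 → 45531940/44522123
APPEND 24: p_7 = 24·45531940 + 2674607 = 1095441167, q_7 = 24·44522123 + 2615289 = 1071146241 → 1095441167/1071146241
APPEND 41: p_8 = 41·1095441167 + 45531940 = 44958619787, q_8 = 41·1071146241 + 44522123 = 43961518004 → 44958619787/43961518004
APPEND 50: p_9 = 50·44958619787 + 1095441167 = 2249026430517, q_9 = 50·43961518004 + 1071146241 = 2199147046441 → 2249026430517/2199147046441
APPEND 48: p_10 = 48·2249026430517 + 44958619787 = 107998227284603, q_10 = 48·2199147046441 + 43961518004 = 105603019747172 → 107998227284603/105603019747172
APPEND 40: p_11 = 40·107998227284603 + 2249026430517 = 4322178117814637, q_11 = 40·105603019747172 + 2199147046441 = 4226319936933321 → 4322178117814637/4226319936933321
APPEND 49: p_12 = 49·4322178117814637 + 107998227284603 = 211894726000201816, q_12 = 49·4226319936933321 + 105603019747172 = 207195279929479901 → 211894726000201816/207195279929479901
APPEND 3: p_13 = 3·211894726000201816 + 4322178117814637 = 640006356118420085, q_13 = 3·207195279929479901 + 4226319936933321 = 625812159725373024 → 640006356118420085/625812159725373024
APPEND 46: p_14 = 46·640006356118420085 + 211894726000201816 = 29652187107447525726, q_14 = 46·625812159725373024 + 207195279929479901 = 28994554627296639005 → 29652187107447525726/28994554627296639005
APPEND 18: p_15 = 18·29652187107447525726 + 640006356118420085 = 534379374290173883153, q_15 = 18·28994554627296639005 + 625812159725373024 = 522527795451064875114 → 534379374290173883153/522527795451064875114
APPEND 15: p_16 = 15·534379374290173883153 + 29652187107447525726 = 8045342801460055773021, q_16 = 15·522527795451064875114 + 28994554627296639005 = 7866911486393269765715 → 8045342801460055773021/7866911486393269765715
APPEND 10: p_17 = 10·8045342801460055773021 + 534379374290173883153 = 80987807388890731613363, q_17 = 10·7866911486393269765715 + 522527795451064875114 = 79191642659383762532264 → 80987807388890731613363/79191642659383762532264
APPEND 46: p_18 = 46·80987807388890731613363 + 8045342801460055773021 = 3733484482690433709987719, q_18 = 46·79191642659383762532264 + 7866911486393269765715 = 3650682473818046346249859 → 3733484482690433709987719/3650682473818046346249859
APPEND 48: p_19 = 48·3733484482690433709987719 + 80987807388890731613363 = 179288242976529708811023875, q_19 = 48·3650682473818046346249859 + 79191642659383762532264 = 175311950385925608382525496 → 179288242976529708811023875/175311950385925608382525496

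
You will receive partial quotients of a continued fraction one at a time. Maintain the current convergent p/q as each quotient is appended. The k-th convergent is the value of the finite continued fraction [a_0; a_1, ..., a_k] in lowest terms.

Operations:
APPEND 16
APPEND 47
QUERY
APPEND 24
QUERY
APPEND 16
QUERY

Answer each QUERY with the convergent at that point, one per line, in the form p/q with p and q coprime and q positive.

753/47
18088/1129
290161/18111

APPEND 16: p_0 = 16·1 + 0 = 16, q_0 = 16·0 + 1 = 1 → 16/1
APPEND 47: p_1 = 47·16 + 1 = 753, q_1 = 47·1 + 0 = 47 → 753/47
APPEND 24: p_2 = 24·753 + 16 = 18088, q_2 = 24·47 + 1 = 1129 → 18088/1129
APPEND 16: p_3 = 16·18088 + 753 = 290161, q_3 = 16·1129 + 47 = 18111 → 290161/18111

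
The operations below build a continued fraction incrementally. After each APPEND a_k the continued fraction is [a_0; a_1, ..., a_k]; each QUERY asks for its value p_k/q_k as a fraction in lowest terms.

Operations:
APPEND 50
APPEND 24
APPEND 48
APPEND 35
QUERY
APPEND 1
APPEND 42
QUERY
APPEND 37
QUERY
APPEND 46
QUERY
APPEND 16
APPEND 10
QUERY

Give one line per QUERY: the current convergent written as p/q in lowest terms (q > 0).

2020631/40379
89310449/1784723
3306564942/66076283
152191297781/3041293741
24535864592161/490309055131

APPEND 50: p_0 = 50·1 + 0 = 50, q_0 = 50·0 + 1 = 1 → 50/1
APPEND 24: p_1 = 24·50 + 1 = 1201, q_1 = 24·1 + 0 = 24 → 1201/24
APPEND 48: p_2 = 48·1201 + 50 = 57698, q_2 = 48·24 + 1 = 1153 → 57698/1153
APPEND 35: p_3 = 35·57698 + 1201 = 2020631, q_3 = 35·1153 + 24 = 40379 → 2020631/40379
APPEND 1: p_4 = 1·2020631 + 57698 = 2078329, q_4 = 1·40379 + 1153 = 41532 → 2078329/41532
APPEND 42: p_5 = 42·2078329 + 2020631 = 89310449, q_5 = 42·41532 + 40379 = 1784723 → 89310449/1784723
APPEND 37: p_6 = 37·89310449 + 2078329 = 3306564942, q_6 = 37·1784723 + 41532 = 66076283 → 3306564942/66076283
APPEND 46: p_7 = 46·3306564942 + 89310449 = 152191297781, q_7 = 46·66076283 + 1784723 = 3041293741 → 152191297781/3041293741
APPEND 16: p_8 = 16·152191297781 + 3306564942 = 2438367329438, q_8 = 16·3041293741 + 66076283 = 48726776139 → 2438367329438/48726776139
APPEND 10: p_9 = 10·2438367329438 + 152191297781 = 24535864592161, q_9 = 10·48726776139 + 3041293741 = 490309055131 → 24535864592161/490309055131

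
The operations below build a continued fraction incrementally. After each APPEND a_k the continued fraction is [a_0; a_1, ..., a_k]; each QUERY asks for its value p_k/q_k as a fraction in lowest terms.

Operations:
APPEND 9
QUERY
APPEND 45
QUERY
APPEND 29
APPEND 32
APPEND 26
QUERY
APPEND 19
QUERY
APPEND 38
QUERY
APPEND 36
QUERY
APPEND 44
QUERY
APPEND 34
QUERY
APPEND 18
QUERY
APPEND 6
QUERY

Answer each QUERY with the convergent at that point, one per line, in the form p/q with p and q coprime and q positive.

9/1
406/45
9825795/1089068
187067567/20734129
7118393341/788985970
256449227843/28424229049
11290884418433/1251455064126
384146519454565/42577896409333
6925928234600603/767653590432120
41939715927058183/4648499439002053

APPEND 9: p_0 = 9·1 + 0 = 9, q_0 = 9·0 + 1 = 1 → 9/1
APPEND 45: p_1 = 45·9 + 1 = 406, q_1 = 45·1 + 0 = 45 → 406/45
APPEND 29: p_2 = 29·406 + 9 = 11783, q_2 = 29·45 + 1 = 1306 → 11783/1306
APPEND 32: p_3 = 32·11783 + 406 = 377462, q_3 = 32·1306 + 45 = 41837 → 377462/41837
APPEND 26: p_4 = 26·377462 + 11783 = 9825795, q_4 = 26·41837 + 1306 = 1089068 → 9825795/1089068
APPEND 19: p_5 = 19·9825795 + 377462 = 187067567, q_5 = 19·1089068 + 41837 = 20734129 → 187067567/20734129
APPEND 38: p_6 = 38·187067567 + 9825795 = 7118393341, q_6 = 38·20734129 + 1089068 = 788985970 → 7118393341/788985970
APPEND 36: p_7 = 36·7118393341 + 187067567 = 256449227843, q_7 = 36·788985970 + 20734129 = 28424229049 → 256449227843/28424229049
APPEND 44: p_8 = 44·256449227843 + 7118393341 = 11290884418433, q_8 = 44·28424229049 + 788985970 = 1251455064126 → 11290884418433/1251455064126
APPEND 34: p_9 = 34·11290884418433 + 256449227843 = 384146519454565, q_9 = 34·1251455064126 + 28424229049 = 42577896409333 → 384146519454565/42577896409333
APPEND 18: p_10 = 18·384146519454565 + 11290884418433 = 6925928234600603, q_10 = 18·42577896409333 + 1251455064126 = 767653590432120 → 6925928234600603/767653590432120
APPEND 6: p_11 = 6·6925928234600603 + 384146519454565 = 41939715927058183, q_11 = 6·767653590432120 + 42577896409333 = 4648499439002053 → 41939715927058183/4648499439002053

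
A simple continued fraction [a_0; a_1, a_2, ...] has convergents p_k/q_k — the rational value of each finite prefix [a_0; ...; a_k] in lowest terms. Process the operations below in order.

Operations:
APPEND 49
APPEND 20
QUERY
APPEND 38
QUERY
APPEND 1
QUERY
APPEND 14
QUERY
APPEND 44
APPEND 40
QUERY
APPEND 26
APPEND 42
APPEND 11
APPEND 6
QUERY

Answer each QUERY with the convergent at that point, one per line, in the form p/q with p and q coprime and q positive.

APPEND 49: p_0 = 49·1 + 0 = 49, q_0 = 49·0 + 1 = 1 → 49/1
APPEND 20: p_1 = 20·49 + 1 = 981, q_1 = 20·1 + 0 = 20 → 981/20
APPEND 38: p_2 = 38·981 + 49 = 37327, q_2 = 38·20 + 1 = 761 → 37327/761
APPEND 1: p_3 = 1·37327 + 981 = 38308, q_3 = 1·761 + 20 = 781 → 38308/781
APPEND 14: p_4 = 14·38308 + 37327 = 573639, q_4 = 14·781 + 761 = 11695 → 573639/11695
APPEND 44: p_5 = 44·573639 + 38308 = 25278424, q_5 = 44·11695 + 781 = 515361 → 25278424/515361
APPEND 40: p_6 = 40·25278424 + 573639 = 1011710599, q_6 = 40·515361 + 11695 = 20626135 → 1011710599/20626135
APPEND 26: p_7 = 26·1011710599 + 25278424 = 26329753998, q_7 = 26·20626135 + 515361 = 536794871 → 26329753998/536794871
APPEND 42: p_8 = 42·26329753998 + 1011710599 = 1106861378515, q_8 = 42·536794871 + 20626135 = 22566010717 → 1106861378515/22566010717
APPEND 11: p_9 = 11·1106861378515 + 26329753998 = 12201804917663, q_9 = 11·22566010717 + 536794871 = 248762912758 → 12201804917663/248762912758
APPEND 6: p_10 = 6·12201804917663 + 1106861378515 = 74317690884493, q_10 = 6·248762912758 + 22566010717 = 1515143487265 → 74317690884493/1515143487265

981/20
37327/761
38308/781
573639/11695
1011710599/20626135
74317690884493/1515143487265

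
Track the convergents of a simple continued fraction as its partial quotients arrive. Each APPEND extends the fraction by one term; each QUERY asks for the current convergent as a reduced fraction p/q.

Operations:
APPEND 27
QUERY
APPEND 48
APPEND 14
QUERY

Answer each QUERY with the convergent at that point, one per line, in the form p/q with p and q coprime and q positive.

APPEND 27: p_0 = 27·1 + 0 = 27, q_0 = 27·0 + 1 = 1 → 27/1
APPEND 48: p_1 = 48·27 + 1 = 1297, q_1 = 48·1 + 0 = 48 → 1297/48
APPEND 14: p_2 = 14·1297 + 27 = 18185, q_2 = 14·48 + 1 = 673 → 18185/673

27/1
18185/673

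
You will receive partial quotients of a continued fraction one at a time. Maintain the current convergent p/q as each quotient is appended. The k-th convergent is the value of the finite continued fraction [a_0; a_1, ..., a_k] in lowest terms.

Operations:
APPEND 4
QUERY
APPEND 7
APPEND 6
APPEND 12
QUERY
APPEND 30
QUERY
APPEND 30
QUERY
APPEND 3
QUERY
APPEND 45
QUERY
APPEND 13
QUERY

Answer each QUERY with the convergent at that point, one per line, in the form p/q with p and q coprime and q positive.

APPEND 4: p_0 = 4·1 + 0 = 4, q_0 = 4·0 + 1 = 1 → 4/1
APPEND 7: p_1 = 7·4 + 1 = 29, q_1 = 7·1 + 0 = 7 → 29/7
APPEND 6: p_2 = 6·29 + 4 = 178, q_2 = 6·7 + 1 = 43 → 178/43
APPEND 12: p_3 = 12·178 + 29 = 2165, q_3 = 12·43 + 7 = 523 → 2165/523
APPEND 30: p_4 = 30·2165 + 178 = 65128, q_4 = 30·523 + 43 = 15733 → 65128/15733
APPEND 30: p_5 = 30·65128 + 2165 = 1956005, q_5 = 30·15733 + 523 = 472513 → 1956005/472513
APPEND 3: p_6 = 3·1956005 + 65128 = 5933143, q_6 = 3·472513 + 15733 = 1433272 → 5933143/1433272
APPEND 45: p_7 = 45·5933143 + 1956005 = 268947440, q_7 = 45·1433272 + 472513 = 64969753 → 268947440/64969753
APPEND 13: p_8 = 13·268947440 + 5933143 = 3502249863, q_8 = 13·64969753 + 1433272 = 846040061 → 3502249863/846040061

4/1
2165/523
65128/15733
1956005/472513
5933143/1433272
268947440/64969753
3502249863/846040061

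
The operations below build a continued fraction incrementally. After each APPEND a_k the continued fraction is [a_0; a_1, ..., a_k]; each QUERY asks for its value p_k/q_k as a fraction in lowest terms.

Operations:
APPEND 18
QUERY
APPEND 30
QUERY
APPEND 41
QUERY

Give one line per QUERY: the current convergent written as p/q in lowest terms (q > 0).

18/1
541/30
22199/1231

APPEND 18: p_0 = 18·1 + 0 = 18, q_0 = 18·0 + 1 = 1 → 18/1
APPEND 30: p_1 = 30·18 + 1 = 541, q_1 = 30·1 + 0 = 30 → 541/30
APPEND 41: p_2 = 41·541 + 18 = 22199, q_2 = 41·30 + 1 = 1231 → 22199/1231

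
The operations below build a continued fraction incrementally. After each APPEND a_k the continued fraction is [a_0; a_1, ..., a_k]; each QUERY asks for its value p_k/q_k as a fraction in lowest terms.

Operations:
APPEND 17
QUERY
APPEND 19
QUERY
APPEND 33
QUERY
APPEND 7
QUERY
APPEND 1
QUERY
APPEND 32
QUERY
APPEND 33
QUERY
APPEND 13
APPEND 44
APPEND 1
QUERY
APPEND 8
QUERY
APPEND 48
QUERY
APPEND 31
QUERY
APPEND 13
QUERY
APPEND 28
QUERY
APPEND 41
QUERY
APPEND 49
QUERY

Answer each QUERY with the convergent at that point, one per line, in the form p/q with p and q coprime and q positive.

17/1
324/19
10709/628
75287/4415
85996/5043
2827159/165791
93382243/5476146
54849216553/3216482151
492426152659/28876983670
23691304544185/1389311698311
734922867022394/43097539631311
9577688575835307/561657326905354
268910202990410990/15769502692981223
11034896011182685897/647111267739135497
540978814750942019943/31724221621910620576

APPEND 17: p_0 = 17·1 + 0 = 17, q_0 = 17·0 + 1 = 1 → 17/1
APPEND 19: p_1 = 19·17 + 1 = 324, q_1 = 19·1 + 0 = 19 → 324/19
APPEND 33: p_2 = 33·324 + 17 = 10709, q_2 = 33·19 + 1 = 628 → 10709/628
APPEND 7: p_3 = 7·10709 + 324 = 75287, q_3 = 7·628 + 19 = 4415 → 75287/4415
APPEND 1: p_4 = 1·75287 + 10709 = 85996, q_4 = 1·4415 + 628 = 5043 → 85996/5043
APPEND 32: p_5 = 32·85996 + 75287 = 2827159, q_5 = 32·5043 + 4415 = 165791 → 2827159/165791
APPEND 33: p_6 = 33·2827159 + 85996 = 93382243, q_6 = 33·165791 + 5043 = 5476146 → 93382243/5476146
APPEND 13: p_7 = 13·93382243 + 2827159 = 1216796318, q_7 = 13·5476146 + 165791 = 71355689 → 1216796318/71355689
APPEND 44: p_8 = 44·1216796318 + 93382243 = 53632420235, q_8 = 44·71355689 + 5476146 = 3145126462 → 53632420235/3145126462
APPEND 1: p_9 = 1·53632420235 + 1216796318 = 54849216553, q_9 = 1·3145126462 + 71355689 = 3216482151 → 54849216553/3216482151
APPEND 8: p_10 = 8·54849216553 + 53632420235 = 492426152659, q_10 = 8·3216482151 + 3145126462 = 28876983670 → 492426152659/28876983670
APPEND 48: p_11 = 48·492426152659 + 54849216553 = 23691304544185, q_11 = 48·28876983670 + 3216482151 = 1389311698311 → 23691304544185/1389311698311
APPEND 31: p_12 = 31·23691304544185 + 492426152659 = 734922867022394, q_12 = 31·1389311698311 + 28876983670 = 43097539631311 → 734922867022394/43097539631311
APPEND 13: p_13 = 13·734922867022394 + 23691304544185 = 9577688575835307, q_13 = 13·43097539631311 + 1389311698311 = 561657326905354 → 9577688575835307/561657326905354
APPEND 28: p_14 = 28·9577688575835307 + 734922867022394 = 268910202990410990, q_14 = 28·561657326905354 + 43097539631311 = 15769502692981223 → 268910202990410990/15769502692981223
APPEND 41: p_15 = 41·268910202990410990 + 9577688575835307 = 11034896011182685897, q_15 = 41·15769502692981223 + 561657326905354 = 647111267739135497 → 11034896011182685897/647111267739135497
APPEND 49: p_16 = 49·11034896011182685897 + 268910202990410990 = 540978814750942019943, q_16 = 49·647111267739135497 + 15769502692981223 = 31724221621910620576 → 540978814750942019943/31724221621910620576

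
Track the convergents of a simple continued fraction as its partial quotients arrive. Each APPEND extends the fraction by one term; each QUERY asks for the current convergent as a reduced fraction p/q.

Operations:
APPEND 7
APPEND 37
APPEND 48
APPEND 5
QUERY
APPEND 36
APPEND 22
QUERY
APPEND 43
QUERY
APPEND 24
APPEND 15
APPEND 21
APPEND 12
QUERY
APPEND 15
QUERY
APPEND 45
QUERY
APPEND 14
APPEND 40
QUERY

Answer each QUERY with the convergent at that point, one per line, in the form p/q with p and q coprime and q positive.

APPEND 7: p_0 = 7·1 + 0 = 7, q_0 = 7·0 + 1 = 1 → 7/1
APPEND 37: p_1 = 37·7 + 1 = 260, q_1 = 37·1 + 0 = 37 → 260/37
APPEND 48: p_2 = 48·260 + 7 = 12487, q_2 = 48·37 + 1 = 1777 → 12487/1777
APPEND 5: p_3 = 5·12487 + 260 = 62695, q_3 = 5·1777 + 37 = 8922 → 62695/8922
APPEND 36: p_4 = 36·62695 + 12487 = 2269507, q_4 = 36·8922 + 1777 = 322969 → 2269507/322969
APPEND 22: p_5 = 22·2269507 + 62695 = 49991849, q_5 = 22·322969 + 8922 = 7114240 → 49991849/7114240
APPEND 43: p_6 = 43·49991849 + 2269507 = 2151919014, q_6 = 43·7114240 + 322969 = 306235289 → 2151919014/306235289
APPEND 24: p_7 = 24·2151919014 + 49991849 = 51696048185, q_7 = 24·306235289 + 7114240 = 7356761176 → 51696048185/7356761176
APPEND 15: p_8 = 15·51696048185 + 2151919014 = 777592641789, q_8 = 15·7356761176 + 306235289 = 110657652929 → 777592641789/110657652929
APPEND 21: p_9 = 21·777592641789 + 51696048185 = 16381141525754, q_9 = 21·110657652929 + 7356761176 = 2331167472685 → 16381141525754/2331167472685
APPEND 12: p_10 = 12·16381141525754 + 777592641789 = 197351290950837, q_10 = 12·2331167472685 + 110657652929 = 28084667325149 → 197351290950837/28084667325149
APPEND 15: p_11 = 15·197351290950837 + 16381141525754 = 2976650505788309, q_11 = 15·28084667325149 + 2331167472685 = 423601177349920 → 2976650505788309/423601177349920
APPEND 45: p_12 = 45·2976650505788309 + 197351290950837 = 134146624051424742, q_12 = 45·423601177349920 + 28084667325149 = 19090137648071549 → 134146624051424742/19090137648071549
APPEND 14: p_13 = 14·134146624051424742 + 2976650505788309 = 1881029387225734697, q_13 = 14·19090137648071549 + 423601177349920 = 267685528250351606 → 1881029387225734697/267685528250351606
APPEND 40: p_14 = 40·1881029387225734697 + 134146624051424742 = 75375322113080812622, q_14 = 40·267685528250351606 + 19090137648071549 = 10726511267662135789 → 75375322113080812622/10726511267662135789

62695/8922
49991849/7114240
2151919014/306235289
197351290950837/28084667325149
2976650505788309/423601177349920
134146624051424742/19090137648071549
75375322113080812622/10726511267662135789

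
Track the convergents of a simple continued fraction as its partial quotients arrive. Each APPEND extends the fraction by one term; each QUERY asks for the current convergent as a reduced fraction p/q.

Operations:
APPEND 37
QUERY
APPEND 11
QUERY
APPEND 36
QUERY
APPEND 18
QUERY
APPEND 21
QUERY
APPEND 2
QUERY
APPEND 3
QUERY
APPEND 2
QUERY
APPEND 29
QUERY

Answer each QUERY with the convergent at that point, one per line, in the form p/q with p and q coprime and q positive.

37/1
408/11
14725/397
265458/7157
5589343/150694
11444144/308545
39921775/1076329
91287694/2461203
2687264901/72451216

APPEND 37: p_0 = 37·1 + 0 = 37, q_0 = 37·0 + 1 = 1 → 37/1
APPEND 11: p_1 = 11·37 + 1 = 408, q_1 = 11·1 + 0 = 11 → 408/11
APPEND 36: p_2 = 36·408 + 37 = 14725, q_2 = 36·11 + 1 = 397 → 14725/397
APPEND 18: p_3 = 18·14725 + 408 = 265458, q_3 = 18·397 + 11 = 7157 → 265458/7157
APPEND 21: p_4 = 21·265458 + 14725 = 5589343, q_4 = 21·7157 + 397 = 150694 → 5589343/150694
APPEND 2: p_5 = 2·5589343 + 265458 = 11444144, q_5 = 2·150694 + 7157 = 308545 → 11444144/308545
APPEND 3: p_6 = 3·11444144 + 5589343 = 39921775, q_6 = 3·308545 + 150694 = 1076329 → 39921775/1076329
APPEND 2: p_7 = 2·39921775 + 11444144 = 91287694, q_7 = 2·1076329 + 308545 = 2461203 → 91287694/2461203
APPEND 29: p_8 = 29·91287694 + 39921775 = 2687264901, q_8 = 29·2461203 + 1076329 = 72451216 → 2687264901/72451216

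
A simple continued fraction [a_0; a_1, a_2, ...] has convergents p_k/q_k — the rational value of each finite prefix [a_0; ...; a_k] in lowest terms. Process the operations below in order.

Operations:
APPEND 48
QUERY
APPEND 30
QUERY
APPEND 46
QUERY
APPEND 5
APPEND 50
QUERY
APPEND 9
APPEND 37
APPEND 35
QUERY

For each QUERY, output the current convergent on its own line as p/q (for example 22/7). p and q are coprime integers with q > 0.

APPEND 48: p_0 = 48·1 + 0 = 48, q_0 = 48·0 + 1 = 1 → 48/1
APPEND 30: p_1 = 30·48 + 1 = 1441, q_1 = 30·1 + 0 = 30 → 1441/30
APPEND 46: p_2 = 46·1441 + 48 = 66334, q_2 = 46·30 + 1 = 1381 → 66334/1381
APPEND 5: p_3 = 5·66334 + 1441 = 333111, q_3 = 5·1381 + 30 = 6935 → 333111/6935
APPEND 50: p_4 = 50·333111 + 66334 = 16721884, q_4 = 50·6935 + 1381 = 348131 → 16721884/348131
APPEND 9: p_5 = 9·16721884 + 333111 = 150830067, q_5 = 9·348131 + 6935 = 3140114 → 150830067/3140114
APPEND 37: p_6 = 37·150830067 + 16721884 = 5597434363, q_6 = 37·3140114 + 348131 = 116532349 → 5597434363/116532349
APPEND 35: p_7 = 35·5597434363 + 150830067 = 196061032772, q_7 = 35·116532349 + 3140114 = 4081772329 → 196061032772/4081772329

48/1
1441/30
66334/1381
16721884/348131
196061032772/4081772329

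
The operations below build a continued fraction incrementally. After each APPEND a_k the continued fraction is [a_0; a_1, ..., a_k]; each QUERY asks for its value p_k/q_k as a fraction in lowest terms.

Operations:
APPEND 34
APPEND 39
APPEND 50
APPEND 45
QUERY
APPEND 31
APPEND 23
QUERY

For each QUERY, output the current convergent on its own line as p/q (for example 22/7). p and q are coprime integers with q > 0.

2988607/87834
2135392230/62758349

APPEND 34: p_0 = 34·1 + 0 = 34, q_0 = 34·0 + 1 = 1 → 34/1
APPEND 39: p_1 = 39·34 + 1 = 1327, q_1 = 39·1 + 0 = 39 → 1327/39
APPEND 50: p_2 = 50·1327 + 34 = 66384, q_2 = 50·39 + 1 = 1951 → 66384/1951
APPEND 45: p_3 = 45·66384 + 1327 = 2988607, q_3 = 45·1951 + 39 = 87834 → 2988607/87834
APPEND 31: p_4 = 31·2988607 + 66384 = 92713201, q_4 = 31·87834 + 1951 = 2724805 → 92713201/2724805
APPEND 23: p_5 = 23·92713201 + 2988607 = 2135392230, q_5 = 23·2724805 + 87834 = 62758349 → 2135392230/62758349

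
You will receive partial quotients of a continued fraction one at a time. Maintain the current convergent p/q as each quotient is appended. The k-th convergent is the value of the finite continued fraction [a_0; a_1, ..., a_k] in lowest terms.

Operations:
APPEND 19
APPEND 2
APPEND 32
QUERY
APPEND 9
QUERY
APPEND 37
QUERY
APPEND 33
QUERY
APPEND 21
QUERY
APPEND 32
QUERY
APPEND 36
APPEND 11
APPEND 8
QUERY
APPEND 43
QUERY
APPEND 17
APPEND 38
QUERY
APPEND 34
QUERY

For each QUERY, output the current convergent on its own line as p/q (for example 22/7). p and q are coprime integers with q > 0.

APPEND 19: p_0 = 19·1 + 0 = 19, q_0 = 19·0 + 1 = 1 → 19/1
APPEND 2: p_1 = 2·19 + 1 = 39, q_1 = 2·1 + 0 = 2 → 39/2
APPEND 32: p_2 = 32·39 + 19 = 1267, q_2 = 32·2 + 1 = 65 → 1267/65
APPEND 9: p_3 = 9·1267 + 39 = 11442, q_3 = 9·65 + 2 = 587 → 11442/587
APPEND 37: p_4 = 37·11442 + 1267 = 424621, q_4 = 37·587 + 65 = 21784 → 424621/21784
APPEND 33: p_5 = 33·424621 + 11442 = 14023935, q_5 = 33·21784 + 587 = 719459 → 14023935/719459
APPEND 21: p_6 = 21·14023935 + 424621 = 294927256, q_6 = 21·719459 + 21784 = 15130423 → 294927256/15130423
APPEND 32: p_7 = 32·294927256 + 14023935 = 9451696127, q_7 = 32·15130423 + 719459 = 484892995 → 9451696127/484892995
APPEND 36: p_8 = 36·9451696127 + 294927256 = 340555987828, q_8 = 36·484892995 + 15130423 = 17471278243 → 340555987828/17471278243
APPEND 11: p_9 = 11·340555987828 + 9451696127 = 3755567562235, q_9 = 11·17471278243 + 484892995 = 192668953668 → 3755567562235/192668953668
APPEND 8: p_10 = 8·3755567562235 + 340555987828 = 30385096485708, q_10 = 8·192668953668 + 17471278243 = 1558822907587 → 30385096485708/1558822907587
APPEND 43: p_11 = 43·30385096485708 + 3755567562235 = 1310314716447679, q_11 = 43·1558822907587 + 192668953668 = 67222053979909 → 1310314716447679/67222053979909
APPEND 17: p_12 = 17·1310314716447679 + 30385096485708 = 22305735276096251, q_12 = 17·67222053979909 + 1558822907587 = 1144333740566040 → 22305735276096251/1144333740566040
APPEND 38: p_13 = 38·22305735276096251 + 1310314716447679 = 848928255208105217, q_13 = 38·1144333740566040 + 67222053979909 = 43551904195489429 → 848928255208105217/43551904195489429
APPEND 34: p_14 = 34·848928255208105217 + 22305735276096251 = 28885866412351673629, q_14 = 34·43551904195489429 + 1144333740566040 = 1481909076387206626 → 28885866412351673629/1481909076387206626

1267/65
11442/587
424621/21784
14023935/719459
294927256/15130423
9451696127/484892995
30385096485708/1558822907587
1310314716447679/67222053979909
848928255208105217/43551904195489429
28885866412351673629/1481909076387206626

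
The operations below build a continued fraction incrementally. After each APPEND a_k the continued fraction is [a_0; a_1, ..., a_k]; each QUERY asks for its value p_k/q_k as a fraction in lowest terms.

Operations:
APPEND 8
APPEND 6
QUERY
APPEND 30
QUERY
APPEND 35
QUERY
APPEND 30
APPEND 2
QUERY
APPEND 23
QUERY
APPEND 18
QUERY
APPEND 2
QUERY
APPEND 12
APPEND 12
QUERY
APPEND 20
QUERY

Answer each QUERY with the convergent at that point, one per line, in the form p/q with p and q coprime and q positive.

APPEND 8: p_0 = 8·1 + 0 = 8, q_0 = 8·0 + 1 = 1 → 8/1
APPEND 6: p_1 = 6·8 + 1 = 49, q_1 = 6·1 + 0 = 6 → 49/6
APPEND 30: p_2 = 30·49 + 8 = 1478, q_2 = 30·6 + 1 = 181 → 1478/181
APPEND 35: p_3 = 35·1478 + 49 = 51779, q_3 = 35·181 + 6 = 6341 → 51779/6341
APPEND 30: p_4 = 30·51779 + 1478 = 1554848, q_4 = 30·6341 + 181 = 190411 → 1554848/190411
APPEND 2: p_5 = 2·1554848 + 51779 = 3161475, q_5 = 2·190411 + 6341 = 387163 → 3161475/387163
APPEND 23: p_6 = 23·3161475 + 1554848 = 74268773, q_6 = 23·387163 + 190411 = 9095160 → 74268773/9095160
APPEND 18: p_7 = 18·74268773 + 3161475 = 1339999389, q_7 = 18·9095160 + 387163 = 164100043 → 1339999389/164100043
APPEND 2: p_8 = 2·1339999389 + 74268773 = 2754267551, q_8 = 2·164100043 + 9095160 = 337295246 → 2754267551/337295246
APPEND 12: p_9 = 12·2754267551 + 1339999389 = 34391210001, q_9 = 12·337295246 + 164100043 = 4211642995 → 34391210001/4211642995
APPEND 12: p_10 = 12·34391210001 + 2754267551 = 415448787563, q_10 = 12·4211642995 + 337295246 = 50877011186 → 415448787563/50877011186
APPEND 20: p_11 = 20·415448787563 + 34391210001 = 8343366961261, q_11 = 20·50877011186 + 4211642995 = 1021751866715 → 8343366961261/1021751866715

49/6
1478/181
51779/6341
3161475/387163
74268773/9095160
1339999389/164100043
2754267551/337295246
415448787563/50877011186
8343366961261/1021751866715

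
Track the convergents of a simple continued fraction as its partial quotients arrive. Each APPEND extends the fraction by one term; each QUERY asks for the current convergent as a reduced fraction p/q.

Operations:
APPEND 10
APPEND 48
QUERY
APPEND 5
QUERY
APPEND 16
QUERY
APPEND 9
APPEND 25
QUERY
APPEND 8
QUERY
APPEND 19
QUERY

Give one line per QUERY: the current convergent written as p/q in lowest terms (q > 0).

481/48
2415/241
39121/3904
8901721/888329
71568272/7142009
1368698889/136586500

APPEND 10: p_0 = 10·1 + 0 = 10, q_0 = 10·0 + 1 = 1 → 10/1
APPEND 48: p_1 = 48·10 + 1 = 481, q_1 = 48·1 + 0 = 48 → 481/48
APPEND 5: p_2 = 5·481 + 10 = 2415, q_2 = 5·48 + 1 = 241 → 2415/241
APPEND 16: p_3 = 16·2415 + 481 = 39121, q_3 = 16·241 + 48 = 3904 → 39121/3904
APPEND 9: p_4 = 9·39121 + 2415 = 354504, q_4 = 9·3904 + 241 = 35377 → 354504/35377
APPEND 25: p_5 = 25·354504 + 39121 = 8901721, q_5 = 25·35377 + 3904 = 888329 → 8901721/888329
APPEND 8: p_6 = 8·8901721 + 354504 = 71568272, q_6 = 8·888329 + 35377 = 7142009 → 71568272/7142009
APPEND 19: p_7 = 19·71568272 + 8901721 = 1368698889, q_7 = 19·7142009 + 888329 = 136586500 → 1368698889/136586500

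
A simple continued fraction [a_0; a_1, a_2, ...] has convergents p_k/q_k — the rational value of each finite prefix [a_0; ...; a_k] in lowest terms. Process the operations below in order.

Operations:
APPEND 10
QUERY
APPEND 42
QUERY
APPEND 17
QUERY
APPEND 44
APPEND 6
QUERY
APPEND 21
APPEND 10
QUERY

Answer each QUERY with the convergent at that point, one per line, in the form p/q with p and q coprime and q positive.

10/1
421/42
7167/715
1901781/189727
404433481/40347417

APPEND 10: p_0 = 10·1 + 0 = 10, q_0 = 10·0 + 1 = 1 → 10/1
APPEND 42: p_1 = 42·10 + 1 = 421, q_1 = 42·1 + 0 = 42 → 421/42
APPEND 17: p_2 = 17·421 + 10 = 7167, q_2 = 17·42 + 1 = 715 → 7167/715
APPEND 44: p_3 = 44·7167 + 421 = 315769, q_3 = 44·715 + 42 = 31502 → 315769/31502
APPEND 6: p_4 = 6·315769 + 7167 = 1901781, q_4 = 6·31502 + 715 = 189727 → 1901781/189727
APPEND 21: p_5 = 21·1901781 + 315769 = 40253170, q_5 = 21·189727 + 31502 = 4015769 → 40253170/4015769
APPEND 10: p_6 = 10·40253170 + 1901781 = 404433481, q_6 = 10·4015769 + 189727 = 40347417 → 404433481/40347417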